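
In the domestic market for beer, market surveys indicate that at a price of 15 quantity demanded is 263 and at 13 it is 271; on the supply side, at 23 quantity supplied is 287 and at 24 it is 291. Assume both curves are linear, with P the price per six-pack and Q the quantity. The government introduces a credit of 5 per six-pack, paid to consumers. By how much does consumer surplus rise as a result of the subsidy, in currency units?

Consumer surplus rises by 660.

Demand slope: (271 − 263)/(13 − 15) = -4, so Qd = 323 − 4P.
Supply slope: (291 − 287)/(24 − 23) = 4, so Qs = 4P + 195.
Without the subsidy, 323 − 4P = 4P + 195 gives 8P = 128, so P* = 16 and Q* = 259.
With a per-unit subsidy paid to consumers, each effectively pays P − 5, so demand becomes Qd = 323 − 4(P − 5).
New equilibrium: consumers pay 13.5, suppliers receive 18.5, Q = 269. (Wedge: Pb − Ps = −5.)
ΔCS is the trapezoid between Q = 269 and Q = 259 of height 2.5: ½ · (259 + 269) · 2.5 = 660.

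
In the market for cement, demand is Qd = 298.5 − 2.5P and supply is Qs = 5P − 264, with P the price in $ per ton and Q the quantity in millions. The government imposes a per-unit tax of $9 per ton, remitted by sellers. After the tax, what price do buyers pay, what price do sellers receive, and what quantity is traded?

Before the tax: set 298.5 − 2.5P = 5P − 264 → P* = $75, Q* = 111.
With the tax collected from sellers, supply shifts: Qs = 5(P − 9) − 264.
Solving gives Q = 96 with buyers paying $81 and sellers receiving $72 (the $9 wedge).
The less price-elastic side of the market bears the larger share of a per-unit tax.

Buyers pay $81; sellers receive $72; quantity = 96.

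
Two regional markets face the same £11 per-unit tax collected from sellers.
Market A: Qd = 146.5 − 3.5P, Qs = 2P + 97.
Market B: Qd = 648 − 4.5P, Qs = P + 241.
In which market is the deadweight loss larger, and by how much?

Market A: pre-tax P* = £9, Q* = 115; post-tax Q = 101; deadweight loss = £77.
Market B: pre-tax P* = £74, Q* = 315; post-tax Q = 306; deadweight loss = £49.5.
Difference: £77 vs £49.5 → market A is larger by £27.5.

Market A, by £27.5.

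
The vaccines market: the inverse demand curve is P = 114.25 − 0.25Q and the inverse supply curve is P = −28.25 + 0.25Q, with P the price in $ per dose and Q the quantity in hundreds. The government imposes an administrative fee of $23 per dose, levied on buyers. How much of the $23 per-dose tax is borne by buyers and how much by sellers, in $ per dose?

Buyers bear $11.5 per dose; sellers bear $11.5 per dose.

Inverting to Q(P) form: Qd = 457 − 4P; Qs = 4P + 113.
Without the tax, 457 − 4P = 4P + 113 gives 8P = 344, so P* = $43 and Q* = 285.
With the tax collected from buyers, demand (in seller-price terms) shifts: Qd = 457 − 4(P + 23).
Solving gives Q = 239 with buyers paying $54.5 and sellers receiving $31.5 (the $23 wedge).
Burden on buyers: $11.5; on sellers: $11.5. (They sum to $23.)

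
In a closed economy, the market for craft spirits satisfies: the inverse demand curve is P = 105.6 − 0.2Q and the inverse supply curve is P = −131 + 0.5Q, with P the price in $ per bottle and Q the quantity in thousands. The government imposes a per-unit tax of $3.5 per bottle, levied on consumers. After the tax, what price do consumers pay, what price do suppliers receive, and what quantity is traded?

Inverting to Q(P) form: Qd = 528 − 5P; Qs = 2P + 262.
Without the tax, 528 − 5P = 2P + 262 gives 7P = 266, so P* = $38 and Q* = 338.
With the tax collected from consumers, demand (in seller-price terms) shifts: Qd = 528 − 5(P + 3.5).
Solving gives Q = 333 with consumers paying $39 and suppliers receiving $35.5 (the $3.5 wedge).
The less price-elastic side of the market bears the larger share of a per-unit tax.

Consumers pay $39; suppliers receive $35.5; quantity = 333.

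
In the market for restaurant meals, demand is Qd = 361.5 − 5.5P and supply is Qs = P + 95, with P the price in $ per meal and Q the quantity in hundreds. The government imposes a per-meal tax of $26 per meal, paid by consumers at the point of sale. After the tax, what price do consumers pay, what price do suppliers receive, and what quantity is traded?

Before the tax: set 361.5 − 5.5P = P + 95 → P* = $41, Q* = 136.
With the tax collected from consumers, demand (in seller-price terms) shifts: Qd = 361.5 − 5.5(P + 26).
New equilibrium: consumers pay $45, suppliers receive $19, Q = 114. (Wedge: Pb − Ps = 26.)
The less price-elastic side of the market bears the larger share of a per-unit tax.

Consumers pay $45; suppliers receive $19; quantity = 114.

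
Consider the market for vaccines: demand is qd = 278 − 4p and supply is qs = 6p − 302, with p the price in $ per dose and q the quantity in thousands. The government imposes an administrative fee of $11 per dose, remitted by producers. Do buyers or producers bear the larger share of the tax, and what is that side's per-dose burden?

Before the tax: set 278 − 4p = 6p − 302 → p* = $58, q* = 46.
With the tax collected from producers, supply shifts: qs = 6(p − 11) − 302.
Solving gives q = 19.6 with buyers paying $64.6 and producers receiving $53.6 (the $11 wedge).
Per-dose burden: buyers $6.6, producers $4.4.
Buyers take the larger share because demand is less price-elastic here (demand slope 4 vs supply slope 6).
The less price-elastic side of the market bears the larger share of a per-unit tax.

Buyers bear the larger share: $6.6 per dose.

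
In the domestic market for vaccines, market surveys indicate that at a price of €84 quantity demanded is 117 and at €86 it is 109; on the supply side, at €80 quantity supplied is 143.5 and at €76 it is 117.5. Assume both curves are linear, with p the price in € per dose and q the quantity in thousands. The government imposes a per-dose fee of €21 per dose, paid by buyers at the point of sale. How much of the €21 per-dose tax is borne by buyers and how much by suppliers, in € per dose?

Demand slope: (109 − 117)/(86 − 84) = -4, so qd = 453 − 4p.
Supply slope: (117.5 − 143.5)/(76 − 80) = 6.5, so qs = 6.5p − 376.5.
Before the tax: set 453 − 4p = 6.5p − 376.5 → p* = €79, q* = 137.
With the tax collected from buyers, demand (in seller-price terms) shifts: qd = 453 − 4(p + 21).
New equilibrium: buyers pay €92, suppliers receive €71, q = 85. (Wedge: pb − ps = 21.)
Burden on buyers: €13; on suppliers: €8. (They sum to €21.)
The less price-elastic side of the market bears the larger share of a per-unit tax.

Buyers bear €13 per dose; suppliers bear €8 per dose.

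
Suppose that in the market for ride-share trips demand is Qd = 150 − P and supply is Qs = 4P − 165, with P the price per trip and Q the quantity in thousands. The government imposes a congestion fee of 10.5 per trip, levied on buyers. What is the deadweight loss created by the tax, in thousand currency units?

Deadweight loss = 44.1 thousand.

Without the tax, 150 − P = 4P − 165 gives 5P = 315, so P* = 63 and Q* = 87.
With the tax collected from buyers, demand (in seller-price terms) shifts: Qd = 150 − (P + 10.5).
New equilibrium: buyers pay 71.4, producers receive 60.9, Q = 78.6. (Wedge: Pb − Ps = 10.5.)
Quantity falls by |ΔQ| = |87 − 78.6| = 8.4.
DWL = ½ · t · |ΔQ| = ½ · 10.5 · 8.4 = 44.1.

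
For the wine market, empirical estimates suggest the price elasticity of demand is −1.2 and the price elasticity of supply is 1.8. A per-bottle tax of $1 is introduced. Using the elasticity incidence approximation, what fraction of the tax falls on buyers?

Incidence ratio: buyers' share ≈ εs / (εs + |εd|) = 1.8 / (1.8 + 1.2) = 0.6.
Supply is the more elastic side, so buyers bear the larger share.

Buyers' share ≈ 0.6.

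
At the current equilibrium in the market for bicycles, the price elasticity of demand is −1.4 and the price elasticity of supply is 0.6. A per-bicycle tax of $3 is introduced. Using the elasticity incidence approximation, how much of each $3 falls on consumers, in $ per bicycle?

Consumers bear ≈ $0.9 per bicycle.

Incidence ratio: consumers' share ≈ εs / (εs + |εd|) = 0.6 / (0.6 + 1.4) = 0.3.
So consumers bear ≈ 0.3 × $3 = $0.9; producers bear $2.1.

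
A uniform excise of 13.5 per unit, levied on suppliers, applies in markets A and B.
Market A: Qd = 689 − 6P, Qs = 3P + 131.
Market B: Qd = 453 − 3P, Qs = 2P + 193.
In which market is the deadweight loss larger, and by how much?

Market A, by 72.9.

Market A: pre-tax P* = 62, Q* = 317; post-tax Q = 290; deadweight loss = 182.25.
Market B: pre-tax P* = 52, Q* = 297; post-tax Q = 280.8; deadweight loss = 109.35.
Difference: 182.25 vs 109.35 → market A is larger by 72.9.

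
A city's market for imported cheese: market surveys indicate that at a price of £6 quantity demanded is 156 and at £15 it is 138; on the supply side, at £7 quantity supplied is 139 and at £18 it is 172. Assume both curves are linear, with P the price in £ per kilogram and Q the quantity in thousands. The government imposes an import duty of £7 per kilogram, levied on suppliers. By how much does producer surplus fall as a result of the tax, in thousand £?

Producer surplus falls by £402.64 thousand.

Demand slope: (138 − 156)/(15 − 6) = -2, so Qd = 168 − 2P.
Supply slope: (172 − 139)/(18 − 7) = 3, so Qs = 3P + 118.
Before the tax: set 168 − 2P = 3P + 118 → P* = £10, Q* = 148.
With the tax collected from suppliers, supply shifts: Qs = 3(P − 7) + 118.
New equilibrium: buyers pay £14.2, suppliers receive £7.2, Q = 139.6. (Wedge: Pb − Ps = 7.)
ΔPS is the trapezoid between Q = 139.6 and Q = 148 of height £2.8: ½ · (148 + 139.6) · 2.8 = £402.64.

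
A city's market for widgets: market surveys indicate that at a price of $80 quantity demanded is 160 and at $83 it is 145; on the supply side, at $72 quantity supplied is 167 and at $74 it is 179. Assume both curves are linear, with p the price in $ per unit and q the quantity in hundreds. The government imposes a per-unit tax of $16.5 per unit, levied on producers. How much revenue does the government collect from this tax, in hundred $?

Demand slope: (145 − 160)/(83 − 80) = -5, so qd = 560 − 5p.
Supply slope: (179 − 167)/(74 − 72) = 6, so qs = 6p − 265.
Without the tax, 560 − 5p = 6p − 265 gives 11p = 825, so p* = $75 and q* = 185.
With the tax collected from producers, supply shifts: qs = 6(p − 16.5) − 265.
Solving gives q = 140 with buyers paying $84 and producers receiving $67.5 (the $16.5 wedge).
Revenue = t · Q = 16.5 · 140 = $2310.

Tax revenue = $2310 hundred.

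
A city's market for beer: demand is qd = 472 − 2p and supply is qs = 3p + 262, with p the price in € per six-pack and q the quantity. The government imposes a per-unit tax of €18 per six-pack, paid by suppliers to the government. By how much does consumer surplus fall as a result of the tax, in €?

Consumer surplus falls by €4073.76.

Without the tax, 472 − 2p = 3p + 262 gives 5p = 210, so p* = €42 and q* = 388.
With the tax collected from suppliers, supply shifts: qs = 3(p − 18) + 262.
New equilibrium: consumers pay €52.8, suppliers receive €34.8, q = 366.4. (Wedge: pb − ps = 18.)
ΔCS is the trapezoid between Q = 366.4 and Q = 388 of height €10.8: ½ · (388 + 366.4) · 10.8 = €4073.76.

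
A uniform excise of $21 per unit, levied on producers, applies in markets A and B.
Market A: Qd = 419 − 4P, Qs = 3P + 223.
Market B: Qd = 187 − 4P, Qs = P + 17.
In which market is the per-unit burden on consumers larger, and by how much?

Market A, by $4.8.

Market A: pre-tax P* = $28, Q* = 307; post-tax Q = 271; per-unit burden on consumers = $9.
Market B: pre-tax P* = $34, Q* = 51; post-tax Q = 34.2; per-unit burden on consumers = $4.2.
Difference: $9 vs $4.2 → market A is larger by $4.8.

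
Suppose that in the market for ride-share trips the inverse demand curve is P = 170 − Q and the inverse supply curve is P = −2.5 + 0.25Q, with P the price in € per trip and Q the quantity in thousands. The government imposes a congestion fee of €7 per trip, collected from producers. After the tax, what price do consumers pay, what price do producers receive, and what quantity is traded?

Consumers pay €37.6; producers receive €30.6; quantity = 132.4.

Rewrite in direct form: Qd = 170 − P and Qs = 4P + 10.
Before the tax: set 170 − P = 4P + 10 → P* = €32, Q* = 138.
With the tax collected from producers, supply shifts: Qs = 4(P − 7) + 10.
New equilibrium: consumers pay €37.6, producers receive €30.6, Q = 132.4. (Wedge: Pb − Ps = 7.)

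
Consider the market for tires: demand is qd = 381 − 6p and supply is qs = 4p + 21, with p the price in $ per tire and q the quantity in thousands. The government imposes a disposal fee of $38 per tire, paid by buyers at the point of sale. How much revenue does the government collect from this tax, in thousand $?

Before the tax: set 381 − 6p = 4p + 21 → p* = $36, q* = 165.
With the tax collected from buyers, demand (in seller-price terms) shifts: qd = 381 − 6(p + 38).
New equilibrium: buyers pay $51.2, sellers receive $13.2, q = 73.8. (Wedge: pb − ps = 38.)
Revenue = t · Q = 38 · 73.8 = $2804.4.

Tax revenue = $2804.4 thousand.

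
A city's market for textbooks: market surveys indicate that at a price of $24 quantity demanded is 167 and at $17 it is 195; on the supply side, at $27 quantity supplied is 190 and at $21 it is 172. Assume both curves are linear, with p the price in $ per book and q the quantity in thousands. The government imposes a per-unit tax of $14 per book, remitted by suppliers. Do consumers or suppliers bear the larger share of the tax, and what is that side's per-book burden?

Demand slope: (195 − 167)/(17 − 24) = -4, so qd = 263 − 4p.
Supply slope: (172 − 190)/(21 − 27) = 3, so qs = 3p + 109.
Without the tax, 263 − 4p = 3p + 109 gives 7p = 154, so p* = $22 and q* = 175.
With the tax collected from suppliers, supply shifts: qs = 3(p − 14) + 109.
Solving gives q = 151 with consumers paying $28 and suppliers receiving $14 (the $14 wedge).
Per-book burden: consumers $6, suppliers $8.
Suppliers take the larger share because supply is less price-elastic here (demand slope 4 vs supply slope 3).

Suppliers bear the larger share: $8 per book.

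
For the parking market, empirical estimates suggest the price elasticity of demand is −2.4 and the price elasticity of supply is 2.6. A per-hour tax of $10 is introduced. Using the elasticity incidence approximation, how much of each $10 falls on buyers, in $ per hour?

Buyers bear ≈ $5.2 per hour.

Incidence ratio: buyers' share ≈ εs / (εs + |εd|) = 2.6 / (2.6 + 2.4) = 0.52.
So buyers bear ≈ 0.52 × $10 = $5.2; producers bear $4.8.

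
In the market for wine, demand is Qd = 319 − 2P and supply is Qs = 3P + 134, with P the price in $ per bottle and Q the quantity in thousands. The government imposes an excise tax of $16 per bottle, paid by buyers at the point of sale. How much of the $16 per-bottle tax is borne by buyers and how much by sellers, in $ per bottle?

Buyers bear $9.6 per bottle; sellers bear $6.4 per bottle.

Without the tax, 319 − 2P = 3P + 134 gives 5P = 185, so P* = $37 and Q* = 245.
With the tax collected from buyers, demand (in seller-price terms) shifts: Qd = 319 − 2(P + 16).
Solving gives Q = 225.8 with buyers paying $46.6 and sellers receiving $30.6 (the $16 wedge).
Burden on buyers: $9.6; on sellers: $6.4. (They sum to $16.)
The less price-elastic side of the market bears the larger share of a per-unit tax.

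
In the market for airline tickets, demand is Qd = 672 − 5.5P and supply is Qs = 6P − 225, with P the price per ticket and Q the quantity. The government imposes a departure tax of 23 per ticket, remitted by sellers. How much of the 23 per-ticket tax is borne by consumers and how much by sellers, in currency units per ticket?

Consumers bear 12 per ticket; sellers bear 11 per ticket.

Before the tax: set 672 − 5.5P = 6P − 225 → P* = 78, Q* = 243.
With the tax collected from sellers, supply shifts: Qs = 6(P − 23) − 225.
New equilibrium: consumers pay 90, sellers receive 67, Q = 177. (Wedge: Pb − Ps = 23.)
Burden on consumers: 12; on sellers: 11. (They sum to 23.)
The less price-elastic side of the market bears the larger share of a per-unit tax.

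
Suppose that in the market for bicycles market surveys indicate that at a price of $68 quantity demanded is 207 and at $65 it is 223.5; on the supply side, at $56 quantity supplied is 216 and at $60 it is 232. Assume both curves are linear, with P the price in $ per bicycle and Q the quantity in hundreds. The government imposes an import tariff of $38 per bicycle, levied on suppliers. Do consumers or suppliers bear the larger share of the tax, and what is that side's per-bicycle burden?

Demand slope: (223.5 − 207)/(65 − 68) = -5.5, so Qd = 581 − 5.5P.
Supply slope: (232 − 216)/(60 − 56) = 4, so Qs = 4P − 8.
Without the tax, 581 − 5.5P = 4P − 8 gives 9.5P = 589, so P* = $62 and Q* = 240.
With the tax collected from suppliers, supply shifts: Qs = 4(P − 38) − 8.
New equilibrium: consumers pay $78, suppliers receive $40, Q = 152. (Wedge: Pb − Ps = 38.)
Per-bicycle burden: consumers $16, suppliers $22.
Suppliers take the larger share because supply is less price-elastic here (demand slope 5.5 vs supply slope 4).

Suppliers bear the larger share: $22 per bicycle.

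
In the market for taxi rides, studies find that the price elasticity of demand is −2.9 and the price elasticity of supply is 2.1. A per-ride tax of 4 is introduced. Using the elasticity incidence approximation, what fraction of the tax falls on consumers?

Incidence ratio: consumers' share ≈ εs / (εs + |εd|) = 2.1 / (2.1 + 2.9) = 0.42.
Supply is the less elastic side, so consumers bear the smaller share.

Consumers' share ≈ 0.42.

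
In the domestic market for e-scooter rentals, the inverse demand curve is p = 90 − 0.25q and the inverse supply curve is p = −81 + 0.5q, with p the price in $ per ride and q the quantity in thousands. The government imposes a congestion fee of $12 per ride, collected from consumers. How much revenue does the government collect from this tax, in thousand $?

Tax revenue = $2544 thousand.

Rewrite in direct form: qd = 360 − 4p and qs = 2p + 162.
Before the tax: set 360 − 4p = 2p + 162 → p* = $33, q* = 228.
With the tax collected from consumers, demand (in seller-price terms) shifts: qd = 360 − 4(p + 12).
Solving gives q = 212 with consumers paying $37 and producers receiving $25 (the $12 wedge).
Revenue = t · Q = 12 · 212 = $2544.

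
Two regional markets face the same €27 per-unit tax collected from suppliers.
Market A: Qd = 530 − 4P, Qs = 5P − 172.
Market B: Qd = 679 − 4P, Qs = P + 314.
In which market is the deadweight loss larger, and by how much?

Market A: pre-tax P* = €78, Q* = 218; post-tax Q = 158; deadweight loss = €810.
Market B: pre-tax P* = €73, Q* = 387; post-tax Q = 365.4; deadweight loss = €291.6.
Difference: €810 vs €291.6 → market A is larger by €518.4.

Market A, by €518.4.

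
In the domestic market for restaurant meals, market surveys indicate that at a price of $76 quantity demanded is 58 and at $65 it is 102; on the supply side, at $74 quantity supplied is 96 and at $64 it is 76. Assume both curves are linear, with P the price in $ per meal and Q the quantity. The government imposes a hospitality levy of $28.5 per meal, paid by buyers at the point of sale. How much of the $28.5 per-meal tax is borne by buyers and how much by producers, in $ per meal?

Demand slope: (102 − 58)/(65 − 76) = -4, so Qd = 362 − 4P.
Supply slope: (76 − 96)/(64 − 74) = 2, so Qs = 2P − 52.
Before the tax: set 362 − 4P = 2P − 52 → P* = $69, Q* = 86.
With the tax collected from buyers, demand (in seller-price terms) shifts: Qd = 362 − 4(P + 28.5).
New equilibrium: buyers pay $78.5, producers receive $50, Q = 48. (Wedge: Pb − Ps = 28.5.)
Burden on buyers: $9.5; on producers: $19. (They sum to $28.5.)
The less price-elastic side of the market bears the larger share of a per-unit tax.

Buyers bear $9.5 per meal; producers bear $19 per meal.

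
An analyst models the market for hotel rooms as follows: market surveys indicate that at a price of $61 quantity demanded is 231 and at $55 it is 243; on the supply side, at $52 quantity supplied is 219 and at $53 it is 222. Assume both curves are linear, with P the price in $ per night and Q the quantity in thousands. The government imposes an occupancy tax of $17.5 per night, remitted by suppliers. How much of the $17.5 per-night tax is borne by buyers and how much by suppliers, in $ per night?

Demand slope: (243 − 231)/(55 − 61) = -2, so Qd = 353 − 2P.
Supply slope: (222 − 219)/(53 − 52) = 3, so Qs = 3P + 63.
Without the tax, 353 − 2P = 3P + 63 gives 5P = 290, so P* = $58 and Q* = 237.
With the tax collected from suppliers, supply shifts: Qs = 3(P − 17.5) + 63.
New equilibrium: buyers pay $68.5, suppliers receive $51, Q = 216. (Wedge: Pb − Ps = 17.5.)
Burden on buyers: $10.5; on suppliers: $7. (They sum to $17.5.)

Buyers bear $10.5 per night; suppliers bear $7 per night.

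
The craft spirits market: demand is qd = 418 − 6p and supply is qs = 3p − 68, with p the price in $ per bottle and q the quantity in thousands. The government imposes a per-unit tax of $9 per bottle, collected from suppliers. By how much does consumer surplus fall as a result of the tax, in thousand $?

Consumer surplus falls by $255 thousand.

Before the tax: set 418 − 6p = 3p − 68 → p* = $54, q* = 94.
With the tax collected from suppliers, supply shifts: qs = 3(p − 9) − 68.
Solving gives q = 76 with consumers paying $57 and suppliers receiving $48 (the $9 wedge).
ΔCS is the trapezoid between Q = 76 and Q = 94 of height $3: ½ · (94 + 76) · 3 = $255.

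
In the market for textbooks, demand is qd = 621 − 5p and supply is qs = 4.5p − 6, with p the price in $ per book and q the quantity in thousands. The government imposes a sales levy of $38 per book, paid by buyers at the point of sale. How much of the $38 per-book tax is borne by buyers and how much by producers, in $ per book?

Buyers bear $18 per book; producers bear $20 per book.

Before the tax: set 621 − 5p = 4.5p − 6 → p* = $66, q* = 291.
With the tax collected from buyers, demand (in seller-price terms) shifts: qd = 621 − 5(p + 38).
New equilibrium: buyers pay $84, producers receive $46, q = 201. (Wedge: pb − ps = 38.)
Burden on buyers: $18; on producers: $20. (They sum to $38.)
The less price-elastic side of the market bears the larger share of a per-unit tax.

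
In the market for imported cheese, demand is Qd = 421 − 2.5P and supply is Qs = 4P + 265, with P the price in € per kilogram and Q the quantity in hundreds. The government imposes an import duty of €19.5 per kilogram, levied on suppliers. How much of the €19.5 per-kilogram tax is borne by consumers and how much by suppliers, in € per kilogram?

Before the tax: set 421 − 2.5P = 4P + 265 → P* = €24, Q* = 361.
With the tax collected from suppliers, supply shifts: Qs = 4(P − 19.5) + 265.
New equilibrium: consumers pay €36, suppliers receive €16.5, Q = 331. (Wedge: Pb − Ps = 19.5.)
Burden on consumers: €12; on suppliers: €7.5. (They sum to €19.5.)

Consumers bear €12 per kilogram; suppliers bear €7.5 per kilogram.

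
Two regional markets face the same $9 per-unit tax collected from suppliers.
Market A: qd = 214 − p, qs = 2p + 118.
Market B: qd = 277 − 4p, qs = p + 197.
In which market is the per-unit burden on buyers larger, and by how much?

Market A, by $4.2.

Market A: pre-tax p* = $32, q* = 182; post-tax q = 176; per-unit burden on buyers = $6.
Market B: pre-tax p* = $16, q* = 213; post-tax q = 205.8; per-unit burden on buyers = $1.8.
Difference: $6 vs $1.8 → market A is larger by $4.2.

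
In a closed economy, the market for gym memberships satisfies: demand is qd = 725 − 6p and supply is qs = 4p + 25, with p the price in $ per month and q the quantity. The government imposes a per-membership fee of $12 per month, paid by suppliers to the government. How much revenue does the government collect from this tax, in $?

Tax revenue = $3314.4.

Before the tax: set 725 − 6p = 4p + 25 → p* = $70, q* = 305.
With the tax collected from suppliers, supply shifts: qs = 4(p − 12) + 25.
Solving gives q = 276.2 with buyers paying $74.8 and suppliers receiving $62.8 (the $12 wedge).
Revenue = t · Q = 12 · 276.2 = $3314.4.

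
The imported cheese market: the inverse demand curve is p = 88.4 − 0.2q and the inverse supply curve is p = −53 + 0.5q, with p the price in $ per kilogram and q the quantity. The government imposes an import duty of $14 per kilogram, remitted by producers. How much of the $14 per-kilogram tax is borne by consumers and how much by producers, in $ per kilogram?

Inverting to q(p) form: qd = 442 − 5p; qs = 2p + 106.
Without the tax, 442 − 5p = 2p + 106 gives 7p = 336, so p* = $48 and q* = 202.
With the tax collected from producers, supply shifts: qs = 2(p − 14) + 106.
New equilibrium: consumers pay $52, producers receive $38, q = 182. (Wedge: pb − ps = 14.)
Burden on consumers: $4; on producers: $10. (They sum to $14.)

Consumers bear $4 per kilogram; producers bear $10 per kilogram.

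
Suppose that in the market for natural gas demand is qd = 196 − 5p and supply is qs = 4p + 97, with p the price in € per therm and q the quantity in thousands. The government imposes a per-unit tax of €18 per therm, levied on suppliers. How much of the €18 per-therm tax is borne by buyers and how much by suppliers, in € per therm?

Before the tax: set 196 − 5p = 4p + 97 → p* = €11, q* = 141.
With the tax collected from suppliers, supply shifts: qs = 4(p − 18) + 97.
Solving gives q = 101 with buyers paying €19 and suppliers receiving €1 (the €18 wedge).
Burden on buyers: €8; on suppliers: €10. (They sum to €18.)
The less price-elastic side of the market bears the larger share of a per-unit tax.

Buyers bear €8 per therm; suppliers bear €10 per therm.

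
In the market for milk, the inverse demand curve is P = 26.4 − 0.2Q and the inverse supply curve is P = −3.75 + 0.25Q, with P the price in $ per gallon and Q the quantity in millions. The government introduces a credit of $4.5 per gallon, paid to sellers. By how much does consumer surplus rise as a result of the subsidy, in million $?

Rewrite in direct form: Qd = 132 − 5P and Qs = 4P + 15.
Without the subsidy, 132 − 5P = 4P + 15 gives 9P = 117, so P* = $13 and Q* = 67.
With a per-unit subsidy paid to sellers, each receives P + 4.5 per unit sold, so supply becomes Qs = 4(P + 4.5) + 15.
New equilibrium: buyers pay $11, sellers receive $15.5, Q = 77. (Wedge: Pb − Ps = −4.5.)
ΔCS is the trapezoid between Q = 77 and Q = 67 of height $2: ½ · (67 + 77) · 2 = $144.

Consumer surplus rises by $144 million.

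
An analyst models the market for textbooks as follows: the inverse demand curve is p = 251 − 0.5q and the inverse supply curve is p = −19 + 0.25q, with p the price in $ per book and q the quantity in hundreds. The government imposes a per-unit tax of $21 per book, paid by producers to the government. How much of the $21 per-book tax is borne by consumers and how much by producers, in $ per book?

Consumers bear $14 per book; producers bear $7 per book.

Rewrite in direct form: qd = 502 − 2p and qs = 4p + 76.
Without the tax, 502 − 2p = 4p + 76 gives 6p = 426, so p* = $71 and q* = 360.
With the tax collected from producers, supply shifts: qs = 4(p − 21) + 76.
Solving gives q = 332 with consumers paying $85 and producers receiving $64 (the $21 wedge).
Burden on consumers: $14; on producers: $7. (They sum to $21.)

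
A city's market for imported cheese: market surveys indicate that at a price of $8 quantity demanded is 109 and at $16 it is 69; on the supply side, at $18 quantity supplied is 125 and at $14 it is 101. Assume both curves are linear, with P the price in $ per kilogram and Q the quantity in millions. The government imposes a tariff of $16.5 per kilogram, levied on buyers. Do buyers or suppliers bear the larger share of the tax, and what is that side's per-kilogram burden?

Demand slope: (69 − 109)/(16 − 8) = -5, so Qd = 149 − 5P.
Supply slope: (101 − 125)/(14 − 18) = 6, so Qs = 6P + 17.
Without the tax, 149 − 5P = 6P + 17 gives 11P = 132, so P* = $12 and Q* = 89.
With the tax collected from buyers, demand (in seller-price terms) shifts: Qd = 149 − 5(P + 16.5).
Solving gives Q = 44 with buyers paying $21 and suppliers receiving $4.5 (the $16.5 wedge).
Per-kilogram burden: buyers $9, suppliers $7.5.
Buyers take the larger share because demand is less price-elastic here (demand slope 5 vs supply slope 6).

Buyers bear the larger share: $9 per kilogram.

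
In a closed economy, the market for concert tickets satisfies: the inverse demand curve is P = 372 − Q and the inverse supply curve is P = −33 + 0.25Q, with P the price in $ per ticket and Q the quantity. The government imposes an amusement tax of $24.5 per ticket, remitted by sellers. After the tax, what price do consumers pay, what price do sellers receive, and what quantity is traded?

Consumers pay $67.6; sellers receive $43.1; quantity = 304.4.

Rewrite in direct form: Qd = 372 − P and Qs = 4P + 132.
Without the tax, 372 − P = 4P + 132 gives 5P = 240, so P* = $48 and Q* = 324.
With the tax collected from sellers, supply shifts: Qs = 4(P − 24.5) + 132.
Solving gives Q = 304.4 with consumers paying $67.6 and sellers receiving $43.1 (the $24.5 wedge).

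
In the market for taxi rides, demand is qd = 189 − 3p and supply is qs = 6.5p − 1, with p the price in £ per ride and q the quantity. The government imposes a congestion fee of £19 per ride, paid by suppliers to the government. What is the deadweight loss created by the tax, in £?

Without the tax, 189 − 3p = 6.5p − 1 gives 9.5p = 190, so p* = £20 and q* = 129.
With the tax collected from suppliers, supply shifts: qs = 6.5(p − 19) − 1.
Solving gives q = 90 with consumers paying £33 and suppliers receiving £14 (the £19 wedge).
Quantity falls by |ΔQ| = |129 − 90| = 39.
DWL = ½ · t · |ΔQ| = ½ · 19 · 39 = £370.5.

Deadweight loss = £370.5.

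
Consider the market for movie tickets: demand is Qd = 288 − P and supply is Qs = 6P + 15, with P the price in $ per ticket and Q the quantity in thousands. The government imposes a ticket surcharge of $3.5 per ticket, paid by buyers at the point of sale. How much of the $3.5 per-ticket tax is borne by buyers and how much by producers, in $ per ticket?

Buyers bear $3 per ticket; producers bear $0.5 per ticket.

Without the tax, 288 − P = 6P + 15 gives 7P = 273, so P* = $39 and Q* = 249.
With the tax collected from buyers, demand (in seller-price terms) shifts: Qd = 288 − (P + 3.5).
Solving gives Q = 246 with buyers paying $42 and producers receiving $38.5 (the $3.5 wedge).
Burden on buyers: $3; on producers: $0.5. (They sum to $3.5.)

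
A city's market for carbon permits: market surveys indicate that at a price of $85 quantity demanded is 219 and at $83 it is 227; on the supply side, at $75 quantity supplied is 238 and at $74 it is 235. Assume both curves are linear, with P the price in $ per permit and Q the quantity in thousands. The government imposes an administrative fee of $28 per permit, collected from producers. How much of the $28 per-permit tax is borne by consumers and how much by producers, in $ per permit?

Demand slope: (227 − 219)/(83 − 85) = -4, so Qd = 559 − 4P.
Supply slope: (235 − 238)/(74 − 75) = 3, so Qs = 3P + 13.
Before the tax: set 559 − 4P = 3P + 13 → P* = $78, Q* = 247.
With the tax collected from producers, supply shifts: Qs = 3(P − 28) + 13.
New equilibrium: consumers pay $90, producers receive $62, Q = 199. (Wedge: Pb − Ps = 28.)
Burden on consumers: $12; on producers: $16. (They sum to $28.)
The less price-elastic side of the market bears the larger share of a per-unit tax.

Consumers bear $12 per permit; producers bear $16 per permit.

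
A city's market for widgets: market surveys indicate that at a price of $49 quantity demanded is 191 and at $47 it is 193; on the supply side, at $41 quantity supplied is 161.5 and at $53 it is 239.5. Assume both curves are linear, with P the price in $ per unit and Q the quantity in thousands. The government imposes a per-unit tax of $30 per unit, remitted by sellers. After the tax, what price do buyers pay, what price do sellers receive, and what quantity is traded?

Demand slope: (193 − 191)/(47 − 49) = -1, so Qd = 240 − P.
Supply slope: (239.5 − 161.5)/(53 − 41) = 6.5, so Qs = 6.5P − 105.
Before the tax: set 240 − P = 6.5P − 105 → P* = $46, Q* = 194.
With the tax collected from sellers, supply shifts: Qs = 6.5(P − 30) − 105.
Solving gives Q = 168 with buyers paying $72 and sellers receiving $42 (the $30 wedge).
The less price-elastic side of the market bears the larger share of a per-unit tax.

Buyers pay $72; sellers receive $42; quantity = 168.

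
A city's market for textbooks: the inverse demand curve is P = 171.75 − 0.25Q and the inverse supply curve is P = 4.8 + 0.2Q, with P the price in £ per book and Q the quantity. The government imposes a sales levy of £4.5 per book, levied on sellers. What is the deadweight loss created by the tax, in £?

Inverting to Q(P) form: Qd = 687 − 4P; Qs = 5P − 24.
Without the tax, 687 − 4P = 5P − 24 gives 9P = 711, so P* = £79 and Q* = 371.
With the tax collected from sellers, supply shifts: Qs = 5(P − 4.5) − 24.
New equilibrium: consumers pay £81.5, sellers receive £77, Q = 361. (Wedge: Pb − Ps = 4.5.)
Quantity falls by |ΔQ| = |371 − 361| = 10.
DWL = ½ · t · |ΔQ| = ½ · 4.5 · 10 = £22.5.

Deadweight loss = £22.5.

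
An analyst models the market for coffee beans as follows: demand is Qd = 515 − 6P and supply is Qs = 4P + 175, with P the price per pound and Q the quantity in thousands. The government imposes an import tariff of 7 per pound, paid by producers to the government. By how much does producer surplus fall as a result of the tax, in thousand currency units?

Producer surplus falls by 1270.92 thousand.

Without the tax, 515 − 6P = 4P + 175 gives 10P = 340, so P* = 34 and Q* = 311.
With the tax collected from producers, supply shifts: Qs = 4(P − 7) + 175.
New equilibrium: consumers pay 36.8, producers receive 29.8, Q = 294.2. (Wedge: Pb − Ps = 7.)
ΔPS is the trapezoid between Q = 294.2 and Q = 311 of height 4.2: ½ · (311 + 294.2) · 4.2 = 1270.92.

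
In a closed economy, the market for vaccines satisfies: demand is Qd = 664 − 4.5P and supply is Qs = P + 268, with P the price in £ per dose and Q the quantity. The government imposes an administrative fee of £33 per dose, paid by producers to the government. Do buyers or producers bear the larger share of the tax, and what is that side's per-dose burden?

Before the tax: set 664 − 4.5P = P + 268 → P* = £72, Q* = 340.
With the tax collected from producers, supply shifts: Qs = (P − 33) + 268.
Solving gives Q = 313 with buyers paying £78 and producers receiving £45 (the £33 wedge).
Per-dose burden: buyers £6, producers £27.
Producers take the larger share because supply is less price-elastic here (demand slope 4.5 vs supply slope 1).
The less price-elastic side of the market bears the larger share of a per-unit tax.

Producers bear the larger share: £27 per dose.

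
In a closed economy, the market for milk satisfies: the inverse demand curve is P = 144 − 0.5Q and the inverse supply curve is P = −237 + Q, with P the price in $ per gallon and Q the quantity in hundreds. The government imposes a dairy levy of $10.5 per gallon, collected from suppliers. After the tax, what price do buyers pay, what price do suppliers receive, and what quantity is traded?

Rewrite in direct form: Qd = 288 − 2P and Qs = P + 237.
Without the tax, 288 − 2P = P + 237 gives 3P = 51, so P* = $17 and Q* = 254.
With the tax collected from suppliers, supply shifts: Qs = (P − 10.5) + 237.
New equilibrium: buyers pay $20.5, suppliers receive $10, Q = 247. (Wedge: Pb − Ps = 10.5.)

Buyers pay $20.5; suppliers receive $10; quantity = 247.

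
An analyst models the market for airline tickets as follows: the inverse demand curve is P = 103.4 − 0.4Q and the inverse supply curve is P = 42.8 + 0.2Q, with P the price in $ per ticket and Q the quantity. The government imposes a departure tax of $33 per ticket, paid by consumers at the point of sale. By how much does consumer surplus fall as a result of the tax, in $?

Consumer surplus falls by $1617.

Rewrite in direct form: Qd = 258.5 − 2.5P and Qs = 5P − 214.
Before the tax: set 258.5 − 2.5P = 5P − 214 → P* = $63, Q* = 101.
With the tax collected from consumers, demand (in seller-price terms) shifts: Qd = 258.5 − 2.5(P + 33).
New equilibrium: consumers pay $85, suppliers receive $52, Q = 46. (Wedge: Pb − Ps = 33.)
ΔCS is the trapezoid between Q = 46 and Q = 101 of height $22: ½ · (101 + 46) · 22 = $1617.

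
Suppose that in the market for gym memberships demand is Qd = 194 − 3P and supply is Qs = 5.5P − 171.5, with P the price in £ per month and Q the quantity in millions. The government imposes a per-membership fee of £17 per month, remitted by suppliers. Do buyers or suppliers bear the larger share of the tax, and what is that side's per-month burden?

Buyers bear the larger share: £11 per month.

Without the tax, 194 − 3P = 5.5P − 171.5 gives 8.5P = 365.5, so P* = £43 and Q* = 65.
With the tax collected from suppliers, supply shifts: Qs = 5.5(P − 17) − 171.5.
New equilibrium: buyers pay £54, suppliers receive £37, Q = 32. (Wedge: Pb − Ps = 17.)
Per-month burden: buyers £11, suppliers £6.
Buyers take the larger share because demand is less price-elastic here (demand slope 3 vs supply slope 5.5).
The less price-elastic side of the market bears the larger share of a per-unit tax.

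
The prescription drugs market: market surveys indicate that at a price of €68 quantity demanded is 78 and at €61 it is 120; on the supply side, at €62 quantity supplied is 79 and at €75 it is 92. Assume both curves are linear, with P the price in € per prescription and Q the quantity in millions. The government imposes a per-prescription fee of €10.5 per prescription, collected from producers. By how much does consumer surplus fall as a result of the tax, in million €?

Consumer surplus falls by €119.25 million.

Demand slope: (120 − 78)/(61 − 68) = -6, so Qd = 486 − 6P.
Supply slope: (92 − 79)/(75 − 62) = 1, so Qs = P + 17.
Without the tax, 486 − 6P = P + 17 gives 7P = 469, so P* = €67 and Q* = 84.
With the tax collected from producers, supply shifts: Qs = (P − 10.5) + 17.
New equilibrium: consumers pay €68.5, producers receive €58, Q = 75. (Wedge: Pb − Ps = 10.5.)
ΔCS is the trapezoid between Q = 75 and Q = 84 of height €1.5: ½ · (84 + 75) · 1.5 = €119.25.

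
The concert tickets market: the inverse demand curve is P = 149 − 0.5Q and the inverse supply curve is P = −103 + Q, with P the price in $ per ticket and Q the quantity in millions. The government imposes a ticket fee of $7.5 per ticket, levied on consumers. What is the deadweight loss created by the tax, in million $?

Deadweight loss = $18.75 million.

Rewrite in direct form: Qd = 298 − 2P and Qs = P + 103.
Without the tax, 298 − 2P = P + 103 gives 3P = 195, so P* = $65 and Q* = 168.
With the tax collected from consumers, demand (in seller-price terms) shifts: Qd = 298 − 2(P + 7.5).
Solving gives Q = 163 with consumers paying $67.5 and sellers receiving $60 (the $7.5 wedge).
Quantity falls by |ΔQ| = |168 − 163| = 5.
DWL = ½ · t · |ΔQ| = ½ · 7.5 · 5 = $18.75.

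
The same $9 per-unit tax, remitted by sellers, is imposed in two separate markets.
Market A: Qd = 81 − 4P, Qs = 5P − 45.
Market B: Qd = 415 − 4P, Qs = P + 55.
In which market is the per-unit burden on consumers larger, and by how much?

Market A: pre-tax P* = $14, Q* = 25; post-tax Q = 5; per-unit burden on consumers = $5.
Market B: pre-tax P* = $72, Q* = 127; post-tax Q = 119.8; per-unit burden on consumers = $1.8.
Difference: $5 vs $1.8 → market A is larger by $3.2.

Market A, by $3.2.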